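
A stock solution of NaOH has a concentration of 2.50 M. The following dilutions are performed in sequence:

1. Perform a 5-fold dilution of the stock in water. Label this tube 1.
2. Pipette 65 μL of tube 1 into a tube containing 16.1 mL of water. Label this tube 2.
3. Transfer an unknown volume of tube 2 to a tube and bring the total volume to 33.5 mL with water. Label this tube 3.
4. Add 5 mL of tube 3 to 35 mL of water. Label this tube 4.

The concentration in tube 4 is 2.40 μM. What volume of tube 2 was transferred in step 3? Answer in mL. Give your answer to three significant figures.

Step 1: 5-fold → factor 5
Step 2: 65 μL + 16.1 mL = 16165 μL total → factor 16165/65 = 248.69
Step 3: v brought to 33.5 mL → factor = 33.5 mL/v
Step 4: 5 mL + 35 mL = 40 mL total → factor 40/5 = 8
Product of known-step factors = 9947.7
Overall factor = 2.50 M / (2.40 μM) = 1.0417 × 10^6
Step-3 factor = 1.0417 × 10^6 / 9947.7 = 104.71
v = 33.5 mL / 104.71 = 0.320 mL

0.320 mL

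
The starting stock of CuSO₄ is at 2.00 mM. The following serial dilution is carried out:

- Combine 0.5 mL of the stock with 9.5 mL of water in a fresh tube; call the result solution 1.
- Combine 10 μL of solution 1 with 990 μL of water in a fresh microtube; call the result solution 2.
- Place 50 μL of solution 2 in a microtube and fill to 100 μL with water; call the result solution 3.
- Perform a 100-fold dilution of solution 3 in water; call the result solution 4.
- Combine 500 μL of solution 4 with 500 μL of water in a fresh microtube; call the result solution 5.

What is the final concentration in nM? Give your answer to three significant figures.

Step 1: 0.5 mL + 9.5 mL = 10 mL total → factor 10/0.5 = 20
Step 2: 10 μL + 990 μL = 1000 μL total → factor 1000/10 = 100
Step 3: 50 μL brought to 100 μL → factor 100/50 = 2
Step 4: 100-fold → factor 100
Step 5: 500 μL + 500 μL = 1000 μL total → factor 1000/500 = 2
Overall dilution factor = 20 × 100 × 2 × 100 × 2 = 8 × 10^5
Final = 2.00 mM / 8 × 10^5 = 2.500 × 10^-6 mM = 2.50 nM

2.50 nM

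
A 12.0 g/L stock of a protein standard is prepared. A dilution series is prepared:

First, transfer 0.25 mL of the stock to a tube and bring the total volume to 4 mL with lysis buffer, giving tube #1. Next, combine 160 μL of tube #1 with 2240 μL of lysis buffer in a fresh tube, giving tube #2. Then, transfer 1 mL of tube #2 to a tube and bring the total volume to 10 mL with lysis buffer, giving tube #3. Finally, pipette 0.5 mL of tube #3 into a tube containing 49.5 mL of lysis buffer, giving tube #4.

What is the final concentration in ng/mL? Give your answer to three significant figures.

50.0 ng/mL

Step 1: 0.25 mL brought to 4 mL → factor 4/0.25 = 16
Step 2: 160 μL + 2240 μL = 2400 μL total → factor 2400/160 = 15
Step 3: 1 mL brought to 10 mL → factor 10/1 = 10
Step 4: 0.5 mL + 49.5 mL = 50 mL total → factor 50/0.5 = 100
Overall dilution factor = 16 × 15 × 10 × 100 = 2.4 × 10^5
Final = 12.0 g/L / 2.4 × 10^5 = 5.000 × 10^-5 g/L = 50.0 ng/mL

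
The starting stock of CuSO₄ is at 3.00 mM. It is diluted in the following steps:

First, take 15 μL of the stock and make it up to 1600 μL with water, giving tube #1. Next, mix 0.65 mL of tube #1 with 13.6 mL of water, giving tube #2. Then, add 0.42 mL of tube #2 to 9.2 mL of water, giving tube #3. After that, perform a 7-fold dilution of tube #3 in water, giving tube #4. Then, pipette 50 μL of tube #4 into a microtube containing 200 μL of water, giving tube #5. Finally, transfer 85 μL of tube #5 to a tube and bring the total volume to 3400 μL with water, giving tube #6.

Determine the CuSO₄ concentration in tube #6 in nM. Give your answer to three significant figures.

Step 1: 15 μL brought to 1600 μL → factor 1600/15 = 106.67
Step 2: 0.65 mL + 13.6 mL = 14.25 mL total → factor 14.25/0.65 = 21.923
Step 3: 0.42 mL + 9.2 mL = 9.62 mL total → factor 9.62/0.42 = 22.905
Step 4: 7-fold → factor 7
Step 5: 50 μL + 200 μL = 250 μL total → factor 250/50 = 5
Step 6: 85 μL brought to 3400 μL → factor 3400/85 = 40
Overall dilution factor = 106.67 × 21.923 × 22.905 × 7 × 5 × 40 = 7.4987 × 10^7
Final = 3.00 mM / 7.4987 × 10^7 = 4.001 × 10^-8 mM = 0.0400 nM

0.0400 nM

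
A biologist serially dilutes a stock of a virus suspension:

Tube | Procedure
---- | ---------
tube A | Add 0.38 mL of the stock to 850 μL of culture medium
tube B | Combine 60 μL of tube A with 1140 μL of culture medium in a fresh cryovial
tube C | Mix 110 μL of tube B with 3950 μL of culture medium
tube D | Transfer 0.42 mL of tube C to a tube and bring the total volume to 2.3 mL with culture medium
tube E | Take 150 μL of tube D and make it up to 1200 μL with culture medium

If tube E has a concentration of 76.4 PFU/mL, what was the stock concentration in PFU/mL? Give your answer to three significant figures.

8.00 × 10^6 PFU/mL

Step 1: 0.38 mL + 850 μL = 1.23 mL total → factor 1.23/0.38 = 3.2368
Step 2: 60 μL + 1140 μL = 1200 μL total → factor 1200/60 = 20
Step 3: 110 μL + 3950 μL = 4060 μL total → factor 4060/110 = 36.909
Step 4: 0.42 mL brought to 2.3 mL → factor 2.3/0.42 = 5.4762
Step 5: 150 μL brought to 1200 μL → factor 1200/150 = 8
Overall dilution factor = 3.2368 × 20 × 36.909 × 5.4762 × 8 = 1.0468 × 10^5
Stock = 76.4 PFU/mL × 1.0468 × 10^5 = 8.00 × 10^6 PFU/mL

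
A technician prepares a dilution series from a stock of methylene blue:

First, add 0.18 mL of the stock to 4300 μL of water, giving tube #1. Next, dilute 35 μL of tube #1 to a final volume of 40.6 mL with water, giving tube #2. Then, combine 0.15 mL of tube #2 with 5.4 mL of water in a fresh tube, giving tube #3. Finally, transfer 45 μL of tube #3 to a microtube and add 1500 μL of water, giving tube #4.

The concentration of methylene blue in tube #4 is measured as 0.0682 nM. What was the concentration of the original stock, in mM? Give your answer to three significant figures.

2.50 mM

Step 1: 0.18 mL + 4300 μL = 4.48 mL total → factor 4.48/0.18 = 24.889
Step 2: 35 μL brought to 40.6 mL → factor 40600/35 = 1160
Step 3: 0.15 mL + 5.4 mL = 5.55 mL total → factor 5.55/0.15 = 37
Step 4: 45 μL + 1500 μL = 1545 μL total → factor 1545/45 = 34.333
Overall dilution factor = 24.889 × 1160 × 37 × 34.333 = 3.6676 × 10^7
Stock = 0.0682 nM × 3.6676 × 10^7 = 2.501 × 10^6 nM = 2.50 mM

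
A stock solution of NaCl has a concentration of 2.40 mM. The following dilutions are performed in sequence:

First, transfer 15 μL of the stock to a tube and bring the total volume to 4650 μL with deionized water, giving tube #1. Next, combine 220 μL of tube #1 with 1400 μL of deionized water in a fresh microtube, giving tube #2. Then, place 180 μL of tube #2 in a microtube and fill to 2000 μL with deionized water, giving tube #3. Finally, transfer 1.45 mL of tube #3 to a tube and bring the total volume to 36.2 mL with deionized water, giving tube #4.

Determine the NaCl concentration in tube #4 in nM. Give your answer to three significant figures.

3.79 nM

Step 1: 15 μL brought to 4650 μL → factor 4650/15 = 310
Step 2: 220 μL + 1400 μL = 1620 μL total → factor 1620/220 = 7.3636
Step 3: 180 μL brought to 2000 μL → factor 2000/180 = 11.111
Step 4: 1.45 mL brought to 36.2 mL → factor 36.2/1.45 = 24.966
Overall dilution factor = 310 × 7.3636 × 11.111 × 24.966 = 6.3322 × 10^5
Final = 2.40 mM / 6.3322 × 10^5 = 3.790 × 10^-6 mM = 3.79 nM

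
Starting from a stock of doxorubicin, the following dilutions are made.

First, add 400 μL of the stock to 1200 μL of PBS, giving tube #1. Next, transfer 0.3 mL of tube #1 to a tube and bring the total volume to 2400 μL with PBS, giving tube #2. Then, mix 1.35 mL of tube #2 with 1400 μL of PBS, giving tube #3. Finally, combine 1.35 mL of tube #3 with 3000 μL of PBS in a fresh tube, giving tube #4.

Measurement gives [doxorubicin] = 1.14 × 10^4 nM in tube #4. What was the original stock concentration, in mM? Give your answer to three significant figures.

Step 1: 400 μL + 1200 μL = 1600 μL total → factor 1600/400 = 4
Step 2: 0.3 mL brought to 2400 μL → factor 2.4/0.3 = 8
Step 3: 1.35 mL + 1400 μL = 2.75 mL total → factor 2.75/1.35 = 2.037
Step 4: 1.35 mL + 3000 μL = 4.35 mL total → factor 4.35/1.35 = 3.2222
Overall dilution factor = 4 × 8 × 2.037 × 3.2222 = 210.04
Stock = 1.14 × 10^4 nM × 210.04 = 2.394 × 10^6 nM = 2.39 mM

2.39 mM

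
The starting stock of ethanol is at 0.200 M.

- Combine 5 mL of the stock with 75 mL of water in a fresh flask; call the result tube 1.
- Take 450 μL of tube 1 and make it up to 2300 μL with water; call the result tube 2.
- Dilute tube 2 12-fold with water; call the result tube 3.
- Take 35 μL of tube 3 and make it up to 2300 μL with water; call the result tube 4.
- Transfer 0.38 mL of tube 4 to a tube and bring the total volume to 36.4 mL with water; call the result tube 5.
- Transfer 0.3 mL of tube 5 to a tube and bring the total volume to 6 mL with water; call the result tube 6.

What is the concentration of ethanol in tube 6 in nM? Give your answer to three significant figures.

1.62 nM

Step 1: 5 mL + 75 mL = 80 mL total → factor 80/5 = 16
Step 2: 450 μL brought to 2300 μL → factor 2300/450 = 5.1111
Step 3: 12-fold → factor 12
Step 4: 35 μL brought to 2300 μL → factor 2300/35 = 65.714
Step 5: 0.38 mL brought to 36.4 mL → factor 36.4/0.38 = 95.789
Step 6: 0.3 mL brought to 6 mL → factor 6/0.3 = 20
Overall dilution factor = 16 × 5.1111 × 12 × 65.714 × 95.789 × 20 = 1.2354 × 10^8
Final = 0.200 M / 1.2354 × 10^8 = 1.619 × 10^-9 M = 1.62 nM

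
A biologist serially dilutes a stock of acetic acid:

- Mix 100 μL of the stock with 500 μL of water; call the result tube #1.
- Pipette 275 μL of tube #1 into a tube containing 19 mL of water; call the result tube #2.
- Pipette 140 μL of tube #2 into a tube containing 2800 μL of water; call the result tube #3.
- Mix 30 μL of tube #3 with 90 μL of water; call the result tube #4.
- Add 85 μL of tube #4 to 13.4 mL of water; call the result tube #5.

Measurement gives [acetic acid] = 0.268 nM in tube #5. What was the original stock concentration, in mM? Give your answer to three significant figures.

Step 1: 100 μL + 500 μL = 600 μL total → factor 600/100 = 6
Step 2: 275 μL + 19 mL = 19275 μL total → factor 19275/275 = 70.091
Step 3: 140 μL + 2800 μL = 2940 μL total → factor 2940/140 = 21
Step 4: 30 μL + 90 μL = 120 μL total → factor 120/30 = 4
Step 5: 85 μL + 13.4 mL = 13485 μL total → factor 13485/85 = 158.65
Overall dilution factor = 6 × 70.091 × 21 × 4 × 158.65 = 5.6043 × 10^6
Stock = 0.268 nM × 5.6043 × 10^6 = 1.502 × 10^6 nM = 1.50 mM

1.50 mM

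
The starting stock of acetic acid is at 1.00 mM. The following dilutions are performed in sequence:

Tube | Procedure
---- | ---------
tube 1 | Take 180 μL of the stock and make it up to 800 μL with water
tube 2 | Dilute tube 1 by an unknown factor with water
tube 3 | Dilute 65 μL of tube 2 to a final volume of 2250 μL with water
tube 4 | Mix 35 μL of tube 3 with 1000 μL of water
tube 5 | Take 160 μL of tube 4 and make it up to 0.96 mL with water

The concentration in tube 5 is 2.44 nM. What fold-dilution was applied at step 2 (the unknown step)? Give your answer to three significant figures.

Step 1: 180 μL brought to 800 μL → factor 800/180 = 4.4444
Step 2: unknown factor x
Step 3: 65 μL brought to 2250 μL → factor 2250/65 = 34.615
Step 4: 35 μL + 1000 μL = 1035 μL total → factor 1035/35 = 29.571
Step 5: 160 μL brought to 0.96 mL → factor 960/160 = 6
Product of known-step factors = 27297
Overall factor = 1.00 mM / (2.44 nM) = 4.0984 × 10^5
x = 4.0984 × 10^5 / 27297 = 15.0

15.0-fold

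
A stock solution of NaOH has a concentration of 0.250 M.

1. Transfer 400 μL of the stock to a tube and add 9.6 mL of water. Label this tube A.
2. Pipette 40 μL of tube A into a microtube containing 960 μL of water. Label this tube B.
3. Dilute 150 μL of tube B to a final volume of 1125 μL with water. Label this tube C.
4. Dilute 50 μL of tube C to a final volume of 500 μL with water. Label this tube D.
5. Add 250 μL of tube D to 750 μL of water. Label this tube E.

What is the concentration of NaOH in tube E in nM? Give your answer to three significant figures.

1.33 × 10^3 nM

Step 1: 400 μL + 9.6 mL = 10000 μL total → factor 10000/400 = 25
Step 2: 40 μL + 960 μL = 1000 μL total → factor 1000/40 = 25
Step 3: 150 μL brought to 1125 μL → factor 1125/150 = 7.5
Step 4: 50 μL brought to 500 μL → factor 500/50 = 10
Step 5: 250 μL + 750 μL = 1000 μL total → factor 1000/250 = 4
Overall dilution factor = 25 × 25 × 7.5 × 10 × 4 = 1.875 × 10^5
Final = 0.250 M / 1.875 × 10^5 = 1.333 × 10^-6 M = 1.33 × 10^3 nM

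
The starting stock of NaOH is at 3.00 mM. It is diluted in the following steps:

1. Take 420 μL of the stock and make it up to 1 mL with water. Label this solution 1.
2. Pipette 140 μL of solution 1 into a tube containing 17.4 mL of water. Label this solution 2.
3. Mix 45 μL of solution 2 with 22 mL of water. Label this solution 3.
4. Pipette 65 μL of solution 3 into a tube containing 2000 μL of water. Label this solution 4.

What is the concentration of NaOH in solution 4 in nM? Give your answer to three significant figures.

0.646 nM

Step 1: 420 μL brought to 1 mL → factor 1000/420 = 2.381
Step 2: 140 μL + 17.4 mL = 17540 μL total → factor 17540/140 = 125.29
Step 3: 45 μL + 22 mL = 22045 μL total → factor 22045/45 = 489.89
Step 4: 65 μL + 2000 μL = 2065 μL total → factor 2065/65 = 31.769
Overall dilution factor = 2.381 × 125.29 × 489.89 × 31.769 = 4.6425 × 10^6
Final = 3.00 mM / 4.6425 × 10^6 = 6.462 × 10^-7 mM = 0.646 nM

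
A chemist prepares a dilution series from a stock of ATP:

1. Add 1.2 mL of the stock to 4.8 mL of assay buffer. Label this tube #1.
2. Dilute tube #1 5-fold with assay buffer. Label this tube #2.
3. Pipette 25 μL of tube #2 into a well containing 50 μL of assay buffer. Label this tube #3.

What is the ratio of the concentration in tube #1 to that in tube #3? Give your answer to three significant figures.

Step 1: 1.2 mL + 4.8 mL = 6 mL total → factor 6/1.2 = 5
Step 2: 5-fold → factor 5
Step 3: 25 μL + 50 μL = 75 μL total → factor 75/25 = 3
Dilution factor to tube #1 = 5; to tube #3 = 75
[tube #1]/[tube #3] = (factor to tube #3)/(factor to tube #1) = 75/5 = 15.0

15.0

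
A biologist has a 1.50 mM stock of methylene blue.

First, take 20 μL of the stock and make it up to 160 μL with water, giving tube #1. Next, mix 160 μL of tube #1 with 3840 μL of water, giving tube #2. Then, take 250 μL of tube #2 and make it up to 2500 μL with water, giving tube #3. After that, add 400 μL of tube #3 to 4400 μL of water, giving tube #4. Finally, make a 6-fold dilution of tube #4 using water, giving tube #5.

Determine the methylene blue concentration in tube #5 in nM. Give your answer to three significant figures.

Step 1: 20 μL brought to 160 μL → factor 160/20 = 8
Step 2: 160 μL + 3840 μL = 4000 μL total → factor 4000/160 = 25
Step 3: 250 μL brought to 2500 μL → factor 2500/250 = 10
Step 4: 400 μL + 4400 μL = 4800 μL total → factor 4800/400 = 12
Step 5: 6-fold → factor 6
Overall dilution factor = 8 × 25 × 10 × 12 × 6 = 1.44 × 10^5
Final = 1.50 mM / 1.44 × 10^5 = 1.042 × 10^-5 mM = 10.4 nM

10.4 nM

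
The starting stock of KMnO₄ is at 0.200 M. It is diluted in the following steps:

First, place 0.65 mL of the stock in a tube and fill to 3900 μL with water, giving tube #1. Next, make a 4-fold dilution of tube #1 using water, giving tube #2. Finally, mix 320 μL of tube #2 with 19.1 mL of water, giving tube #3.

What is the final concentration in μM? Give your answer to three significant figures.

Step 1: 0.65 mL brought to 3900 μL → factor 3.9/0.65 = 6
Step 2: 4-fold → factor 4
Step 3: 320 μL + 19.1 mL = 19420 μL total → factor 19420/320 = 60.688
Overall dilution factor = 6 × 4 × 60.688 = 1456.5
Final = 0.200 M / 1456.5 = 0.0001373 M = 137 μM

137 μM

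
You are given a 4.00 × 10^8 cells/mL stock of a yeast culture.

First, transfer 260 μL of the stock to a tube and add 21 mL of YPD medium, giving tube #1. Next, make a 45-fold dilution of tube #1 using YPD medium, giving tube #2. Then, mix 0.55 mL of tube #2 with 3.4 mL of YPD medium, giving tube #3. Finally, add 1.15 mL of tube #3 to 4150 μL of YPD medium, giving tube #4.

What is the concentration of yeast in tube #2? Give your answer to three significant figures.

1.09 × 10^5 cells/mL

Step 1: 260 μL + 21 mL = 21260 μL total → factor 21260/260 = 81.769
Step 2: 45-fold → factor 45
Dilution factor through tube #2 = 81.769 × 45 = 3679.6
[tube #2] = 4.00 × 10^8 cells/mL / 3679.6 = 1.09 × 10^5 cells/mL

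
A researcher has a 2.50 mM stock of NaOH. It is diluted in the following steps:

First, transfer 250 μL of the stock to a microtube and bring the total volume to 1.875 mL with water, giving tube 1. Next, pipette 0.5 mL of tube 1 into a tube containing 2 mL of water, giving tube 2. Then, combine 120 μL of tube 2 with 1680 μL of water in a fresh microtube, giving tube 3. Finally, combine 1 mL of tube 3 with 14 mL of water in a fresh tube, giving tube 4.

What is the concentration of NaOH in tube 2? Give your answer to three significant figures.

Step 1: 250 μL brought to 1.875 mL → factor 1875/250 = 7.5
Step 2: 0.5 mL + 2 mL = 2.5 mL total → factor 2.5/0.5 = 5
Dilution factor through tube 2 = 7.5 × 5 = 37.5
[tube 2] = 2.50 mM / 37.5 = 0.0667 mM

0.0667 mM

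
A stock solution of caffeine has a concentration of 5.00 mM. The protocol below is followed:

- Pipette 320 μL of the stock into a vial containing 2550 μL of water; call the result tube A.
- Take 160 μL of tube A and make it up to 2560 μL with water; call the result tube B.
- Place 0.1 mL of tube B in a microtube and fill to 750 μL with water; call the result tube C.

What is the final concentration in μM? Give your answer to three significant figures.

Step 1: 320 μL + 2550 μL = 2870 μL total → factor 2870/320 = 8.9688
Step 2: 160 μL brought to 2560 μL → factor 2560/160 = 16
Step 3: 0.1 mL brought to 750 μL → factor 0.75/0.1 = 7.5
Overall dilution factor = 8.9688 × 16 × 7.5 = 1076.2
Final = 5.00 mM / 1076.2 = 0.004646 mM = 4.65 μM

4.65 μM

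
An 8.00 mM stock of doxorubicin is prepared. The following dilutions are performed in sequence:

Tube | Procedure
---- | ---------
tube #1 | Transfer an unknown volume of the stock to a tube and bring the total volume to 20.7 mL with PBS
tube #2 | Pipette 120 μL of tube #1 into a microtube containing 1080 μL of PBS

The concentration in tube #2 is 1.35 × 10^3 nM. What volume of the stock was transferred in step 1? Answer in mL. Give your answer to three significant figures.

0.0349 mL

Step 1: v brought to 20.7 mL → factor = 20.7 mL/v
Step 2: 120 μL + 1080 μL = 1200 μL total → factor 1200/120 = 10
Product of known-step factors = 10
Overall factor = 8.00 mM / (1.35 × 10^3 nM) = 5925.9
Step-1 factor = 5925.9 / 10 = 592.59
v = 20.7 mL / 592.59 = 0.0349 mL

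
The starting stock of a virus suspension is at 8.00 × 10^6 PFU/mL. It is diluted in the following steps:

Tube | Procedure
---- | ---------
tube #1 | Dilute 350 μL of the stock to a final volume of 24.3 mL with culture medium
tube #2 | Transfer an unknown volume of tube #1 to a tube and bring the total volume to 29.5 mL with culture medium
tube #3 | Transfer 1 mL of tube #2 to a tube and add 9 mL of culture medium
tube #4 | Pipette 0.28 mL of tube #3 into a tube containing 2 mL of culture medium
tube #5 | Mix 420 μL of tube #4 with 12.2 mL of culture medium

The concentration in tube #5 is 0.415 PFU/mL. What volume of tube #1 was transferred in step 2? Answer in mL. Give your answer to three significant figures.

0.260 mL

Step 1: 350 μL brought to 24.3 mL → factor 24300/350 = 69.429
Step 2: v brought to 29.5 mL → factor = 29.5 mL/v
Step 3: 1 mL + 9 mL = 10 mL total → factor 10/1 = 10
Step 4: 0.28 mL + 2 mL = 2.28 mL total → factor 2.28/0.28 = 8.1429
Step 5: 420 μL + 12.2 mL = 12620 μL total → factor 12620/420 = 30.048
Product of known-step factors = 1.6987 × 10^5
Overall factor = 8.00 × 10^6 PFU/mL / (0.415 PFU/mL) = 1.9277 × 10^7
Step-2 factor = 1.9277 × 10^7 / 1.6987 × 10^5 = 113.48
v = 29.5 mL / 113.48 = 0.260 mL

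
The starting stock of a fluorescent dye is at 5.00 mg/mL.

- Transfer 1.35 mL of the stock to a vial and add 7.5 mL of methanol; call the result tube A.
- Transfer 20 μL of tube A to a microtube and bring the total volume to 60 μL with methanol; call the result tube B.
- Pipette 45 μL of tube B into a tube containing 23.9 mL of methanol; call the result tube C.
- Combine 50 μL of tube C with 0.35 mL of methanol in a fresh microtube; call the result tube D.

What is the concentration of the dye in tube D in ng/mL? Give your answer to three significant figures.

Step 1: 1.35 mL + 7.5 mL = 8.85 mL total → factor 8.85/1.35 = 6.5556
Step 2: 20 μL brought to 60 μL → factor 60/20 = 3
Step 3: 45 μL + 23.9 mL = 23945 μL total → factor 23945/45 = 532.11
Step 4: 50 μL + 0.35 mL = 400 μL total → factor 400/50 = 8
Overall dilution factor = 6.5556 × 3 × 532.11 × 8 = 83719
Final = 5.00 mg/mL / 83719 = 5.972 × 10^-5 mg/mL = 59.7 ng/mL

59.7 ng/mL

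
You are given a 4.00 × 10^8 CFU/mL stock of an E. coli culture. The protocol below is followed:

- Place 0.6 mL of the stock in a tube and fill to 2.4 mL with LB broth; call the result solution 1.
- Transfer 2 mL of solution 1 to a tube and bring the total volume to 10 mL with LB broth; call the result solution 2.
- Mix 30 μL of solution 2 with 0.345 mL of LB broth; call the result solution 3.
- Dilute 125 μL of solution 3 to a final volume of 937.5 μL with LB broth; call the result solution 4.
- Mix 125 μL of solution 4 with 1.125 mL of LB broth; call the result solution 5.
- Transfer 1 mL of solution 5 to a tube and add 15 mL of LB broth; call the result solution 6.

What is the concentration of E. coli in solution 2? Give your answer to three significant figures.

Step 1: 0.6 mL brought to 2.4 mL → factor 2.4/0.6 = 4
Step 2: 2 mL brought to 10 mL → factor 10/2 = 5
Dilution factor through solution 2 = 4 × 5 = 20
[solution 2] = 4.00 × 10^8 CFU/mL / 20 = 2.00 × 10^7 CFU/mL

2.00 × 10^7 CFU/mL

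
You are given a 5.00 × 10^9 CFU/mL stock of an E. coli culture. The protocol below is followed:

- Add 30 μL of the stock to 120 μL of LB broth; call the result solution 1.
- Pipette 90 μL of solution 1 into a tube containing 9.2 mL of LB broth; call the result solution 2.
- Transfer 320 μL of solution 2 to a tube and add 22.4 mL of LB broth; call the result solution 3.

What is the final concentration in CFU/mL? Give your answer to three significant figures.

1.36 × 10^5 CFU/mL

Step 1: 30 μL + 120 μL = 150 μL total → factor 150/30 = 5
Step 2: 90 μL + 9.2 mL = 9290 μL total → factor 9290/90 = 103.22
Step 3: 320 μL + 22.4 mL = 22720 μL total → factor 22720/320 = 71
Overall dilution factor = 5 × 103.22 × 71 = 36644
Final = 5.00 × 10^9 CFU/mL / 36644 = 1.36 × 10^5 CFU/mL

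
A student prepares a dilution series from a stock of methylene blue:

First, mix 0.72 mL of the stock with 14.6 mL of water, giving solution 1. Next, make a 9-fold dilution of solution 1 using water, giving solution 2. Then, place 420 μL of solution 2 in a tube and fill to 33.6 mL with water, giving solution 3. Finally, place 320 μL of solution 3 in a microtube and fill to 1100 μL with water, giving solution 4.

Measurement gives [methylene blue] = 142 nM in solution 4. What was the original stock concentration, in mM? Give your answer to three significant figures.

7.48 mM

Step 1: 0.72 mL + 14.6 mL = 15.32 mL total → factor 15.32/0.72 = 21.278
Step 2: 9-fold → factor 9
Step 3: 420 μL brought to 33.6 mL → factor 33600/420 = 80
Step 4: 320 μL brought to 1100 μL → factor 1100/320 = 3.4375
Overall dilution factor = 21.278 × 9 × 80 × 3.4375 = 52662
Stock = 142 nM × 52662 = 7.478 × 10^6 nM = 7.48 mM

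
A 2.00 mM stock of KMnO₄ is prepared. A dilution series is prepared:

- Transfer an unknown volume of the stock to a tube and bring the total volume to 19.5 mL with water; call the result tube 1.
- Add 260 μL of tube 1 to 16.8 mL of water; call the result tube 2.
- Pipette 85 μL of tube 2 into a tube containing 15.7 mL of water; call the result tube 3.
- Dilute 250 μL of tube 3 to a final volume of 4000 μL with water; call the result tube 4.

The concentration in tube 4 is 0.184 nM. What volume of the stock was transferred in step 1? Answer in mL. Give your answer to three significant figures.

0.350 mL

Step 1: v brought to 19.5 mL → factor = 19.5 mL/v
Step 2: 260 μL + 16.8 mL = 17060 μL total → factor 17060/260 = 65.615
Step 3: 85 μL + 15.7 mL = 15785 μL total → factor 15785/85 = 185.71
Step 4: 250 μL brought to 4000 μL → factor 4000/250 = 16
Product of known-step factors = 1.9496 × 10^5
Overall factor = 2.00 mM / (0.184 nM) = 1.087 × 10^7
Step-1 factor = 1.087 × 10^7 / 1.9496 × 10^5 = 55.752
v = 19.5 mL / 55.752 = 0.350 mL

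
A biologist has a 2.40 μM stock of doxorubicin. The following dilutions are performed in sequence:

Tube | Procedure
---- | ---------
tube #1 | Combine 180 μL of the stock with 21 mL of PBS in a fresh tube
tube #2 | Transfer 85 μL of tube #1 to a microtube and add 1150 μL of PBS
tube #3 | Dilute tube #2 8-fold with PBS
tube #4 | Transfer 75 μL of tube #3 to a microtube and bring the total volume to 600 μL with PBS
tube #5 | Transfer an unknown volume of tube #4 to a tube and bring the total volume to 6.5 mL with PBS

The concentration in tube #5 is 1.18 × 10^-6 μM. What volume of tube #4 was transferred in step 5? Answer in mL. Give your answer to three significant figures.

0.350 mL

Step 1: 180 μL + 21 mL = 21180 μL total → factor 21180/180 = 117.67
Step 2: 85 μL + 1150 μL = 1235 μL total → factor 1235/85 = 14.529
Step 3: 8-fold → factor 8
Step 4: 75 μL brought to 600 μL → factor 600/75 = 8
Step 5: v brought to 6.5 mL → factor = 6.5 mL/v
Product of known-step factors = 1.0942 × 10^5
Overall factor = 2.40 μM / (1.18 × 10^-6 μM) = 2.0339 × 10^6
Step-5 factor = 2.0339 × 10^6 / 1.0942 × 10^5 = 18.589
v = 6.5 mL / 18.589 = 0.350 mL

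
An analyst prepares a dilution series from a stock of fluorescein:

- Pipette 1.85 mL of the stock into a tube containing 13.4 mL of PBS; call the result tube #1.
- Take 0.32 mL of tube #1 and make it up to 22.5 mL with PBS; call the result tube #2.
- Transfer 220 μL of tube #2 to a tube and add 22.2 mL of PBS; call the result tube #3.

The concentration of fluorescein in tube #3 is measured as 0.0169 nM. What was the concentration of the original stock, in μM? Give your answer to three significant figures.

0.998 μM

Step 1: 1.85 mL + 13.4 mL = 15.25 mL total → factor 15.25/1.85 = 8.2432
Step 2: 0.32 mL brought to 22.5 mL → factor 22.5/0.32 = 70.312
Step 3: 220 μL + 22.2 mL = 22420 μL total → factor 22420/220 = 101.91
Overall dilution factor = 8.2432 × 70.312 × 101.91 = 59067
Stock = 0.0169 nM × 59067 = 998.2 nM = 0.998 μM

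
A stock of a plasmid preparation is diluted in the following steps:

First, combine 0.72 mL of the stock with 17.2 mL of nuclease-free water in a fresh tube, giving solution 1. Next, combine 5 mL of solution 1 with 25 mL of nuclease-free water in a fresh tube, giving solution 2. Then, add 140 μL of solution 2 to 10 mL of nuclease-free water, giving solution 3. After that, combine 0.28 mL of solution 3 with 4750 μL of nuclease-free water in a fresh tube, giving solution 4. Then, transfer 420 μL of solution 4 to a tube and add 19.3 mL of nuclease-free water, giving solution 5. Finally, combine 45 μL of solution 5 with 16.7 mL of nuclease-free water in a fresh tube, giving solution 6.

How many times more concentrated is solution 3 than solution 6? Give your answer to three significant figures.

Step 1: 0.72 mL + 17.2 mL = 17.92 mL total → factor 17.92/0.72 = 24.889
Step 2: 5 mL + 25 mL = 30 mL total → factor 30/5 = 6
Step 3: 140 μL + 10 mL = 10140 μL total → factor 10140/140 = 72.429
Step 4: 0.28 mL + 4750 μL = 5.03 mL total → factor 5.03/0.28 = 17.964
Step 5: 420 μL + 19.3 mL = 19720 μL total → factor 19720/420 = 46.952
Step 6: 45 μL + 16.7 mL = 16745 μL total → factor 16745/45 = 372.11
Dilution factor to solution 3 = 10816; to solution 6 = 3.3947 × 10^9
[solution 3]/[solution 6] = (factor to solution 6)/(factor to solution 3) = 3.3947 × 10^9/10816 = 3.14 × 10^5

3.14 × 10^5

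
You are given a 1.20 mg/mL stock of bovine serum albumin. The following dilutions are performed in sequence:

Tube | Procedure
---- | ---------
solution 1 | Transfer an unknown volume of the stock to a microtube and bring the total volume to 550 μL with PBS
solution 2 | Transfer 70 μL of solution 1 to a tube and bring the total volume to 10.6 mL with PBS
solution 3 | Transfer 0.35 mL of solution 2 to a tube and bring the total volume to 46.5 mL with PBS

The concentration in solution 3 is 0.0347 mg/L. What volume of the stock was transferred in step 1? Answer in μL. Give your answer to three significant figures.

320 μL

Step 1: v brought to 550 μL → factor = 550 μL/v
Step 2: 70 μL brought to 10.6 mL → factor 10600/70 = 151.43
Step 3: 0.35 mL brought to 46.5 mL → factor 46.5/0.35 = 132.86
Product of known-step factors = 20118
Overall factor = 1.20 mg/mL / (0.0347 mg/L) = 34582
Step-1 factor = 34582 / 20118 = 1.7189
v = 550 μL / 1.7189 = 320 μL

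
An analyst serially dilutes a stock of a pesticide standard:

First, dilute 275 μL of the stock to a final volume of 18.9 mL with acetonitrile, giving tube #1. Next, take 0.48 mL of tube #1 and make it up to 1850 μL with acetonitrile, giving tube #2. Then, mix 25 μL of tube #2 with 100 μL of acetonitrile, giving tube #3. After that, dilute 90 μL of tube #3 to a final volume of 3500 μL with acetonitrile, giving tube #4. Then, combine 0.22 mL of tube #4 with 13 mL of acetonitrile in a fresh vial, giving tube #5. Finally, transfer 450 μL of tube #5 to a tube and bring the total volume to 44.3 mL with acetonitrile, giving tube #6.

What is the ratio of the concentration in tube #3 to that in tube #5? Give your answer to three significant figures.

2.34 × 10^3

Step 1: 275 μL brought to 18.9 mL → factor 18900/275 = 68.727
Step 2: 0.48 mL brought to 1850 μL → factor 1.85/0.48 = 3.8542
Step 3: 25 μL + 100 μL = 125 μL total → factor 125/25 = 5
Step 4: 90 μL brought to 3500 μL → factor 3500/90 = 38.889
Step 5: 0.22 mL + 13 mL = 13.22 mL total → factor 13.22/0.22 = 60.091
Dilution factor to tube #3 = 1324.4; to tube #5 = 3.095 × 10^6
[tube #3]/[tube #5] = (factor to tube #5)/(factor to tube #3) = 3.095 × 10^6/1324.4 = 2.34 × 10^3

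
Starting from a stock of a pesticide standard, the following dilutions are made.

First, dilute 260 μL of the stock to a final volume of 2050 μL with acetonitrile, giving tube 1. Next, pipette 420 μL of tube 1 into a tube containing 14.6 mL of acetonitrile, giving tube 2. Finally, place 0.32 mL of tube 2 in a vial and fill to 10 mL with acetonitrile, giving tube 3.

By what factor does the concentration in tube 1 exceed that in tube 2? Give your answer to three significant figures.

Step 1: 260 μL brought to 2050 μL → factor 2050/260 = 7.8846
Step 2: 420 μL + 14.6 mL = 15020 μL total → factor 15020/420 = 35.762
Dilution factor to tube 1 = 7.8846; to tube 2 = 281.97
[tube 1]/[tube 2] = (factor to tube 2)/(factor to tube 1) = 281.97/7.8846 = 35.8

35.8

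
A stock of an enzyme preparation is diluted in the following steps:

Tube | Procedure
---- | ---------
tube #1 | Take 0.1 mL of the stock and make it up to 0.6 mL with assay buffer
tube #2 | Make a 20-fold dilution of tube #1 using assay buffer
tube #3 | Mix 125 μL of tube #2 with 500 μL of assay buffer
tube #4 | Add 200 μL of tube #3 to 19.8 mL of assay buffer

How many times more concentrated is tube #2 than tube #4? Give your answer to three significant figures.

500

Step 1: 0.1 mL brought to 0.6 mL → factor 0.6/0.1 = 6
Step 2: 20-fold → factor 20
Step 3: 125 μL + 500 μL = 625 μL total → factor 625/125 = 5
Step 4: 200 μL + 19.8 mL = 20000 μL total → factor 20000/200 = 100
Dilution factor to tube #2 = 120; to tube #4 = 60000
[tube #2]/[tube #4] = (factor to tube #4)/(factor to tube #2) = 60000/120 = 500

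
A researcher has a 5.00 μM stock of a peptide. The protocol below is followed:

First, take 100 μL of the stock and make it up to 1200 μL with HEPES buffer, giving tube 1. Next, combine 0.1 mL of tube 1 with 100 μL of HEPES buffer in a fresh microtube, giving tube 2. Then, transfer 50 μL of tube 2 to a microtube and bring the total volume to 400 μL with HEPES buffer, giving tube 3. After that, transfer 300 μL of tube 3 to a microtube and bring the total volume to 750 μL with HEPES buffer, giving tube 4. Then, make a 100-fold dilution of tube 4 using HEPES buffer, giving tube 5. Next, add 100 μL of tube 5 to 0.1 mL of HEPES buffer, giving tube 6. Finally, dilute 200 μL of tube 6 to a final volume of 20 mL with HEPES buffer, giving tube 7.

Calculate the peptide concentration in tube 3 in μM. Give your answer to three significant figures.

Step 1: 100 μL brought to 1200 μL → factor 1200/100 = 12
Step 2: 0.1 mL + 100 μL = 0.2 mL total → factor 0.2/0.1 = 2
Step 3: 50 μL brought to 400 μL → factor 400/50 = 8
Dilution factor through tube 3 = 12 × 2 × 8 = 192
[tube 3] = 5.00 μM / 192 = 0.0260 μM

0.0260 μM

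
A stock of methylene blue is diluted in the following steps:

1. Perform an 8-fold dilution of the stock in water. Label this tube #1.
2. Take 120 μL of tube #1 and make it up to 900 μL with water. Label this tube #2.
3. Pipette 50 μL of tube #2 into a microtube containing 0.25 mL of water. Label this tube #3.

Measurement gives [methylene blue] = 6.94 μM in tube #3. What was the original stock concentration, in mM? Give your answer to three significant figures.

Step 1: 8-fold → factor 8
Step 2: 120 μL brought to 900 μL → factor 900/120 = 7.5
Step 3: 50 μL + 0.25 mL = 300 μL total → factor 300/50 = 6
Overall dilution factor = 8 × 7.5 × 6 = 360
Stock = 6.94 μM × 360 = 2498 μM = 2.50 mM

2.50 mM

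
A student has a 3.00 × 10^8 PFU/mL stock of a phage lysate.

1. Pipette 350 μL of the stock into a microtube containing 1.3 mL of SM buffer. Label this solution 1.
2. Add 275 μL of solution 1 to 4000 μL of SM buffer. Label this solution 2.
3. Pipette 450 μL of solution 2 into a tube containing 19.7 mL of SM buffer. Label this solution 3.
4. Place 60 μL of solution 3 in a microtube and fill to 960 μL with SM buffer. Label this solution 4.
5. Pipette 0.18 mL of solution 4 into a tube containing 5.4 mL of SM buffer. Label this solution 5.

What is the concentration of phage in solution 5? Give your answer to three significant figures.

Step 1: 350 μL + 1.3 mL = 1650 μL total → factor 1650/350 = 4.7143
Step 2: 275 μL + 4000 μL = 4275 μL total → factor 4275/275 = 15.545
Step 3: 450 μL + 19.7 mL = 20150 μL total → factor 20150/450 = 44.778
Step 4: 60 μL brought to 960 μL → factor 960/60 = 16
Step 5: 0.18 mL + 5.4 mL = 5.58 mL total → factor 5.58/0.18 = 31
Overall dilution factor = 4.7143 × 15.545 × 44.778 × 16 × 31 = 1.6277 × 10^6
Final = 3.00 × 10^8 PFU/mL / 1.6277 × 10^6 = 184 PFU/mL

184 PFU/mL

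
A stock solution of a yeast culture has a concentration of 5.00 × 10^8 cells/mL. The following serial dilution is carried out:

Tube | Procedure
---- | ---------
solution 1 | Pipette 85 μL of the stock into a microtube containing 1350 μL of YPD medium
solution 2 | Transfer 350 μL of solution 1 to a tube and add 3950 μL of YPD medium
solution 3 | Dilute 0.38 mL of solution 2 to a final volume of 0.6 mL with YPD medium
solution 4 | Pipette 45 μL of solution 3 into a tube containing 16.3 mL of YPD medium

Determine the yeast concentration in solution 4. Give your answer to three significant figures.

4.20 × 10^3 cells/mL

Step 1: 85 μL + 1350 μL = 1435 μL total → factor 1435/85 = 16.882
Step 2: 350 μL + 3950 μL = 4300 μL total → factor 4300/350 = 12.286
Step 3: 0.38 mL brought to 0.6 mL → factor 0.6/0.38 = 1.5789
Step 4: 45 μL + 16.3 mL = 16345 μL total → factor 16345/45 = 363.22
Overall dilution factor = 16.882 × 12.286 × 1.5789 × 363.22 = 1.1895 × 10^5
Final = 5.00 × 10^8 cells/mL / 1.1895 × 10^5 = 4.20 × 10^3 cells/mL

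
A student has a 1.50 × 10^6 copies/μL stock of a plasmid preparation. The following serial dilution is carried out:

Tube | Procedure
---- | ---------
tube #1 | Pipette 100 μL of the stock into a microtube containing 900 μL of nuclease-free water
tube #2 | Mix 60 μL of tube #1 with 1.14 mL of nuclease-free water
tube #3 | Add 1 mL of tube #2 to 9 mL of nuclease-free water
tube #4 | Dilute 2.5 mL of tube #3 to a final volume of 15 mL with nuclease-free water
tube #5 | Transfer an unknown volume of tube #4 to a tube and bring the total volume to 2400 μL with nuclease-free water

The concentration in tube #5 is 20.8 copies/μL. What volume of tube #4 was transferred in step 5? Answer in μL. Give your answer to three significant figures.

399 μL

Step 1: 100 μL + 900 μL = 1000 μL total → factor 1000/100 = 10
Step 2: 60 μL + 1.14 mL = 1200 μL total → factor 1200/60 = 20
Step 3: 1 mL + 9 mL = 10 mL total → factor 10/1 = 10
Step 4: 2.5 mL brought to 15 mL → factor 15/2.5 = 6
Step 5: v brought to 2400 μL → factor = 2400 μL/v
Product of known-step factors = 12000
Overall factor = 1.50 × 10^6 copies/μL / (20.8 copies/μL) = 72115
Step-5 factor = 72115 / 12000 = 6.0096
v = 2400 μL / 6.0096 = 399 μL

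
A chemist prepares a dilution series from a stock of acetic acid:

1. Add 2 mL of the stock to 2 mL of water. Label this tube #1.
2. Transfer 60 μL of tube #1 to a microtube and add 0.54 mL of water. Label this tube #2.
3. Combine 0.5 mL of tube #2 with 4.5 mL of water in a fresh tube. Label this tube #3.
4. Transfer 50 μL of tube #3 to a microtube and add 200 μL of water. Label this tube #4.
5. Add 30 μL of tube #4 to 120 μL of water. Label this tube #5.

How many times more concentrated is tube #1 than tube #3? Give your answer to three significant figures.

Step 1: 2 mL + 2 mL = 4 mL total → factor 4/2 = 2
Step 2: 60 μL + 0.54 mL = 600 μL total → factor 600/60 = 10
Step 3: 0.5 mL + 4.5 mL = 5 mL total → factor 5/0.5 = 10
Dilution factor to tube #1 = 2; to tube #3 = 200
[tube #1]/[tube #3] = (factor to tube #3)/(factor to tube #1) = 200/2 = 100

100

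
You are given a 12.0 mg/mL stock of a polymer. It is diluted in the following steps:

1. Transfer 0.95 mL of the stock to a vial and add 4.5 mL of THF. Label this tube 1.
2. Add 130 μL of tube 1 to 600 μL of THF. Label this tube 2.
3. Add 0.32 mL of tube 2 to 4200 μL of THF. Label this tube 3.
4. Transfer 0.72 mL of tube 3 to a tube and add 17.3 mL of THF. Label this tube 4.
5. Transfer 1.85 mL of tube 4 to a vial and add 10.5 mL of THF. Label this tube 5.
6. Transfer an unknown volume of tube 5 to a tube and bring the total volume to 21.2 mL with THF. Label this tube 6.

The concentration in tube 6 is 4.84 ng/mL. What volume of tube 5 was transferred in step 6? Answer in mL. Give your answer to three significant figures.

Step 1: 0.95 mL + 4.5 mL = 5.45 mL total → factor 5.45/0.95 = 5.7368
Step 2: 130 μL + 600 μL = 730 μL total → factor 730/130 = 5.6154
Step 3: 0.32 mL + 4200 μL = 4.52 mL total → factor 4.52/0.32 = 14.125
Step 4: 0.72 mL + 17.3 mL = 18.02 mL total → factor 18.02/0.72 = 25.028
Step 5: 1.85 mL + 10.5 mL = 12.35 mL total → factor 12.35/1.85 = 6.6757
Step 6: v brought to 21.2 mL → factor = 21.2 mL/v
Product of known-step factors = 76025
Overall factor = 12.0 mg/mL / (4.84 ng/mL) = 2.4793 × 10^6
Step-6 factor = 2.4793 × 10^6 / 76025 = 32.612
v = 21.2 mL / 32.612 = 0.650 mL

0.650 mL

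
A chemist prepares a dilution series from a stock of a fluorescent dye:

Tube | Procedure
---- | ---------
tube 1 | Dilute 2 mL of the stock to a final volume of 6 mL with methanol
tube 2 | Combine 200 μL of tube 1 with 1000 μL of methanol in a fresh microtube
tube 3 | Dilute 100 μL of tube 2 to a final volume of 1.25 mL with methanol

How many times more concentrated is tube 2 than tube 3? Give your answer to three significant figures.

Step 1: 2 mL brought to 6 mL → factor 6/2 = 3
Step 2: 200 μL + 1000 μL = 1200 μL total → factor 1200/200 = 6
Step 3: 100 μL brought to 1.25 mL → factor 1250/100 = 12.5
Dilution factor to tube 2 = 18; to tube 3 = 225
[tube 2]/[tube 3] = (factor to tube 3)/(factor to tube 2) = 225/18 = 12.5

12.5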